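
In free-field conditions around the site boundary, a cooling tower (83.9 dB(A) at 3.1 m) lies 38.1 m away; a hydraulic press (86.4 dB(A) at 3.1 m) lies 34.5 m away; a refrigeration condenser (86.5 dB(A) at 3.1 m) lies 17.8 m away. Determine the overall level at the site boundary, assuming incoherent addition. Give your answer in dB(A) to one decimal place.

72.7 dB(A)

Apply inverse-square spreading to bring every level to the receiver, then sum 10^(L/10).
cooling tower: 83.9 − 20·log₁₀(38.1/3.1) = 83.9 − 21.79 = 62.11 dB(A).
hydraulic press: 86.4 − 20·log₁₀(34.5/3.1) = 86.4 − 20.93 = 65.47 dB(A).
refrigeration condenser: 86.5 − 20·log₁₀(17.8/3.1) = 86.5 − 15.18 = 71.32 dB(A).
Σ 10^(L/10) = 1.870e+07 → L_total = 10·log₁₀(1.870e+07) = 72.72 dB(A).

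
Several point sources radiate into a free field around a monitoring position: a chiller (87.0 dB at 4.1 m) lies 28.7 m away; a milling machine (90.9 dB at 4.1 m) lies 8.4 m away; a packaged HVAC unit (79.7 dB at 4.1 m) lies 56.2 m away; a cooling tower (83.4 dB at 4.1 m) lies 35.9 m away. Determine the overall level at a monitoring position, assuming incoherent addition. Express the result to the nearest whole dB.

85 dB

First find each source's level at the receiver (point-source: −20·log₁₀(r/r_ref)), then combine on an intensity basis.
chiller: 87.0 − 20·log₁₀(28.7/4.1) = 87.0 − 16.90 = 70.10 dB.
milling machine: 90.9 − 20·log₁₀(8.4/4.1) = 90.9 − 6.23 = 84.67 dB.
packaged HVAC unit: 79.7 − 20·log₁₀(56.2/4.1) = 79.7 − 22.74 = 56.96 dB.
cooling tower: 83.4 − 20·log₁₀(35.9/4.1) = 83.4 − 18.85 = 64.55 dB.
Σ 10^(L/10) = 3.067e+08 → L_total = 10·log₁₀(3.067e+08) = 84.87 dB.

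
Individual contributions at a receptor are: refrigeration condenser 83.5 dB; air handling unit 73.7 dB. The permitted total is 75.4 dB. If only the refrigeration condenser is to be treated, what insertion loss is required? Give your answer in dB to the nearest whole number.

Everything except the refrigeration condenser sums to 10^(73.7/10) = 2.344e+07 in linear terms, 73.70 dB.
The limit corresponds to 10^(75.4/10) = 3.467e+07; subtracting the fixed part leaves 1.123e+07 for the refrigeration condenser, i.e. 70.50 dB.
So the refrigeration condenser must be reduced from 83.5 to 70.50 dB: IL = 13.00 dB.

13 dB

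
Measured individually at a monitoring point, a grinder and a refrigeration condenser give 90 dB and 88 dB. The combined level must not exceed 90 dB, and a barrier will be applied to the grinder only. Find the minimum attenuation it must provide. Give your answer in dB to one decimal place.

Everything except the grinder sums to 10^(88/10) = 6.310e+08 in linear terms, 88.00 dB.
The limit corresponds to 10^(90/10) = 1.000e+09; subtracting the fixed part leaves 3.690e+08 for the grinder, i.e. 85.67 dB.
Required insertion loss = 90 − 85.67 = 4.33 dB.

4.3 dB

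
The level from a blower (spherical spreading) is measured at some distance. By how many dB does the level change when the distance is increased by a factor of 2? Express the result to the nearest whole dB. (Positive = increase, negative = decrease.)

-6 dB

A point source loses 6 dB per doubling of distance; generally ΔL = −20·log₁₀(r₂/r₁).
ΔL = −20·log₁₀(2) = -6.02 dB.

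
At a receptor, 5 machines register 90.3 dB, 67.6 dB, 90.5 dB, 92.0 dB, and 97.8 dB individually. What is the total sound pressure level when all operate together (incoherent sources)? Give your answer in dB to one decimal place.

99.9 dB

For uncorrelated sources the intensities add, so convert each level to linear form, sum, and take 10·log₁₀ of the total.
Σ 10^(L/10) = 10^(90.3/10) + 10^(67.6/10) + 10^(90.5/10) + 10^(92.0/10) + 10^(97.8/10) = 9.810e+09.
L_total = 10·log₁₀(9.810e+09) = 99.92 dB.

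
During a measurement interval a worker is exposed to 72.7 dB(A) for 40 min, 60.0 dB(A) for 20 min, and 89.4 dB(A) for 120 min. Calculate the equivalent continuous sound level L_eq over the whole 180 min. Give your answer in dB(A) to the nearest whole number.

The energy average is taken in the linear domain: L_eq = 10·log₁₀[(Σ tᵢ·10^(Lᵢ/10))/T], T = 180 min.
Σ tᵢ·10^(Lᵢ/10) = 40·10^(72.7/10) + 20·10^(60.0/10) + 120·10^(89.4/10) = 1.053e+11.
L_eq = 10·log₁₀(1.053e+11/180) = 87.67 dB(A).

88 dB(A)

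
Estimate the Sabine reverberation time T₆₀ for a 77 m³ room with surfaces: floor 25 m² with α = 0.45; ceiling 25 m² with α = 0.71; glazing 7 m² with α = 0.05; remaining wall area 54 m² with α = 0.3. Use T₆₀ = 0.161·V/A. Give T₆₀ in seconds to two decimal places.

0.27 s

Total absorption A = 25·0.45 + 25·0.71 + 7·0.05 + 54·0.3 = 45.55 m² sabins.
T₆₀ = 0.161 × 77 / 45.55 = 0.272 s.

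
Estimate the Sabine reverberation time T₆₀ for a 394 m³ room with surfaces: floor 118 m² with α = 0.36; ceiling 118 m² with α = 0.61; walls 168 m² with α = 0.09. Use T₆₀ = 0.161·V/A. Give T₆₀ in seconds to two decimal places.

A = Σ Sᵢαᵢ = 118·0.36 + 118·0.61 + 168·0.09 = 129.58 m².
T₆₀ = 0.161 × 394 / 129.58 = 0.490 s.

0.49 s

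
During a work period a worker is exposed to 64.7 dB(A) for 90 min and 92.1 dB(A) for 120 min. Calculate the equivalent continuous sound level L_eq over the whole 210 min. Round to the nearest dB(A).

Weight each interval's intensity by its duration and average over T = 210 min:
Σ tᵢ·10^(Lᵢ/10) = 90·10^(64.7/10) + 120·10^(92.1/10) = 1.949e+11.
L_eq = 10·log₁₀(1.949e+11/210) = 89.68 dB(A).

90 dB(A)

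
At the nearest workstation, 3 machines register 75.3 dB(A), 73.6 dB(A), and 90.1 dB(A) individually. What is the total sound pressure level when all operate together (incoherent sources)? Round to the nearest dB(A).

Incoherent sources combine by intensity addition: L_total = 10·log₁₀(Σ 10^(L_i/10)).
Σ 10^(L/10) = 10^(75.3/10) + 10^(73.6/10) + 10^(90.1/10) = 1.080e+09.
L_total = 10·log₁₀(1.080e+09) = 90.33 dB(A).

90 dB(A)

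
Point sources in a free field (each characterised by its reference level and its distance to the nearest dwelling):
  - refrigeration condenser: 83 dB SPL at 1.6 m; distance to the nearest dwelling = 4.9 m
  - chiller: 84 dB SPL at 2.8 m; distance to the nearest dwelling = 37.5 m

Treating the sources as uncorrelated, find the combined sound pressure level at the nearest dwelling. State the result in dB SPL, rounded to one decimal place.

73.6 dB SPL

Propagate each source to the receiver with L = L_ref − 20·log₁₀(r/r_ref), then add intensities.
refrigeration condenser: 83 − 20·log₁₀(4.9/1.6) = 83 − 9.72 = 73.28 dB SPL.
chiller: 84 − 20·log₁₀(37.5/2.8) = 84 − 22.54 = 61.46 dB SPL.
Σ 10^(L/10) = 2.267e+07 → L_total = 10·log₁₀(2.267e+07) = 73.56 dB SPL.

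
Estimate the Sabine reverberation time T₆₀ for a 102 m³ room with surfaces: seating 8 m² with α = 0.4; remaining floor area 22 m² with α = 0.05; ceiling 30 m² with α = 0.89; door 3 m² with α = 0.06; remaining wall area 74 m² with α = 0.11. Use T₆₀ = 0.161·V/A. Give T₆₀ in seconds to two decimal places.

Total absorption A = 8·0.4 + 22·0.05 + 30·0.89 + 3·0.06 + 74·0.11 = 39.32 m² sabins.
T₆₀ = 0.161 × 102 / 39.32 = 0.418 s.

0.42 s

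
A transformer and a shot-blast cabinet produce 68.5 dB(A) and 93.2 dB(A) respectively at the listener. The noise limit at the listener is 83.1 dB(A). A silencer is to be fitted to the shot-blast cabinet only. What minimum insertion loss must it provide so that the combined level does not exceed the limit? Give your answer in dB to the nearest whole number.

10 dB

Everything except the shot-blast cabinet sums to 10^(68.5/10) = 7.079e+06 in linear terms, 68.50 dB(A).
To meet 83.1 dB(A) overall, the treated shot-blast cabinet may contribute at most 10^(83.1/10) − 7.079e+06 = 1.971e+08, i.e. 82.95 dB(A).
Required insertion loss = 93.2 − 82.95 = 10.25 dB.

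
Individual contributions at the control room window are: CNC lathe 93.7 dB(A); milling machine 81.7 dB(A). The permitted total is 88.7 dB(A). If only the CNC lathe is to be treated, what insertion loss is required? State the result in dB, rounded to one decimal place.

6.0 dB

Everything except the CNC lathe sums to 10^(81.7/10) = 1.479e+08 in linear terms, 81.70 dB(A).
To meet 88.7 dB(A) overall, the treated CNC lathe may contribute at most 10^(88.7/10) − 1.479e+08 = 5.934e+08, i.e. 87.73 dB(A).
So the CNC lathe must be reduced from 93.7 to 87.73 dB(A): IL = 5.97 dB.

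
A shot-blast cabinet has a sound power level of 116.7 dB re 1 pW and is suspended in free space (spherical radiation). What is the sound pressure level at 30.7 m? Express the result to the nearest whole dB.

76 dB

The power spreads over a sphere of area 4π·r², so L_p = L_w − 10·log₁₀(4π·r²).
4π·r² = 1.184e+04 m², 10·log₁₀ of that is 40.735 dB.
L_p = 116.7 − 40.735 = 75.97 dB.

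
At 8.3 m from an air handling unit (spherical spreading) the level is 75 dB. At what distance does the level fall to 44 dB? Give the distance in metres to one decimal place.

Point-source spreading drops the level by 20·log₁₀(r₂/r₁); inverting, r₂/r₁ = 10^(ΔL/20).
r₂ = 8.3·10^((75−44)/20) = 8.3·10^(31.0/20) = 294.50 m.

294.5 m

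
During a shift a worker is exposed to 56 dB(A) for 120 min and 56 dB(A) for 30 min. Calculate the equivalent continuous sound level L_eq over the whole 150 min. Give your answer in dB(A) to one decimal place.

The energy average is taken in the linear domain: L_eq = 10·log₁₀[(Σ tᵢ·10^(Lᵢ/10))/T], T = 150 min.
Σ tᵢ·10^(Lᵢ/10) = 120·10^(56/10) + 30·10^(56/10) = 5.972e+07.
L_eq = 10·log₁₀(5.972e+07/150) = 56.00 dB(A).

56.0 dB(A)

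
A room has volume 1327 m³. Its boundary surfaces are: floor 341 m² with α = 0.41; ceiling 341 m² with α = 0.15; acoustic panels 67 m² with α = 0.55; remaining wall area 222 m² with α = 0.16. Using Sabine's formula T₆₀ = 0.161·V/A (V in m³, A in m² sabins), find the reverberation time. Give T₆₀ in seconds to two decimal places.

Summing Sᵢαᵢ: 341·0.41 + 341·0.15 + 67·0.55 + 222·0.16 = 263.33 m².
T₆₀ = 0.161 × 1327 / 263.33 = 0.811 s.

0.81 s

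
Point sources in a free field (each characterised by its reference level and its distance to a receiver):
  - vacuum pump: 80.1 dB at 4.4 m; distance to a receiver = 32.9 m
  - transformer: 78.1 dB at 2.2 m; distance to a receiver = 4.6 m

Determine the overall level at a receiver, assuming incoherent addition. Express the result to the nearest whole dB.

72 dB

Propagate each source to the receiver with L = L_ref − 20·log₁₀(r/r_ref), then add intensities.
vacuum pump: 80.1 − 20·log₁₀(32.9/4.4) = 80.1 − 17.47 = 62.63 dB.
transformer: 78.1 − 20·log₁₀(4.6/2.2) = 78.1 − 6.41 = 71.69 dB.
Σ 10^(L/10) = 1.660e+07 → L_total = 10·log₁₀(1.660e+07) = 72.20 dB.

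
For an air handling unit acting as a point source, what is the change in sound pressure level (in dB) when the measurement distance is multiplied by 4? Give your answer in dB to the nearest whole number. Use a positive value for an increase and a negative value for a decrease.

With spherical spreading the level changes by −20·log₁₀(r₂/r₁).
ΔL = −20·log₁₀(4) = -12.04 dB.

-12 dB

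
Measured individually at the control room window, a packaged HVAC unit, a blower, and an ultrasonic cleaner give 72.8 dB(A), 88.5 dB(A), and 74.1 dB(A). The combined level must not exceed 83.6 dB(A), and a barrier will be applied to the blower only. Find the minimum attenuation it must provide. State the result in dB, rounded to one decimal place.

Fixed contribution from the other sources: Σ 10^(L/10) = 10^(72.8/10) + 10^(74.1/10) = 4.476e+07 (76.51 dB(A)).
To meet 83.6 dB(A) overall, the treated blower may contribute at most 10^(83.6/10) − 4.476e+07 = 1.843e+08, i.e. 82.66 dB(A).
Required insertion loss = 88.5 − 82.66 = 5.84 dB.

5.8 dB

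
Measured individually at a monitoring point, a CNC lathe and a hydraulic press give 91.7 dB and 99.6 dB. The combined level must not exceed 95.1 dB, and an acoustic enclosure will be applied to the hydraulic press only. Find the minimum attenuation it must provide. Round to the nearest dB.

Everything except the hydraulic press sums to 10^(91.7/10) = 1.479e+09 in linear terms, 91.70 dB.
The limit corresponds to 10^(95.1/10) = 3.236e+09; subtracting the fixed part leaves 1.757e+09 for the hydraulic press, i.e. 92.45 dB.
So the hydraulic press must be reduced from 99.6 to 92.45 dB: IL = 7.15 dB.

7 dB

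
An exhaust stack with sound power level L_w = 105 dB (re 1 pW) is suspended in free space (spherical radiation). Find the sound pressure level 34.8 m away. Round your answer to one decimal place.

63.2 dB

Free-field spherical radiation: L_p = L_w − 10·log₁₀(4π·r²), r = 34.8 m.
4π·r² = 1.522e+04 m², 10·log₁₀ of that is 41.824 dB.
L_p = 105 − 41.824 = 63.18 dB.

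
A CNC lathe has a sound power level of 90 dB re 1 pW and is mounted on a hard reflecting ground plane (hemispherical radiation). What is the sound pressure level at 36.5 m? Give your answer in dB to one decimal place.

L_p = L_w − 10·log₁₀(2π·r²) with r = 36.5 m.
2π·r² = 8371 m², 10·log₁₀ of that is 39.228 dB.
L_p = 90 − 39.228 = 50.77 dB.

50.8 dB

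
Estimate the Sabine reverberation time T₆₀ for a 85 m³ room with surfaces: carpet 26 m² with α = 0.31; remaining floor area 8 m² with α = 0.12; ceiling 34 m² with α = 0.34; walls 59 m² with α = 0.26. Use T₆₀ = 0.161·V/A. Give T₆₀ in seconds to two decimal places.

Total absorption A = 26·0.31 + 8·0.12 + 34·0.34 + 59·0.26 = 35.92 m² sabins.
T₆₀ = 0.161·V/A = 0.161·85/35.92 = 0.381 s.

0.38 s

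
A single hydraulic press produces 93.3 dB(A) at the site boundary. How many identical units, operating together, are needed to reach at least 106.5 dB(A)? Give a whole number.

21

The shortfall is 106.5 − 93.3 = 13.2 dB, and N units add 10·log₁₀ N, so need 10·log₁₀ N ≥ 13.2.
N ≥ 10^(13.2/10) = 20.893, so N = 21.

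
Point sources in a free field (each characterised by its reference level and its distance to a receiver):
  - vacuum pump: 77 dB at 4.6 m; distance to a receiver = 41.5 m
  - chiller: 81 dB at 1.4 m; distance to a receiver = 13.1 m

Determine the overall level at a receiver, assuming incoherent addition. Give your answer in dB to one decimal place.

63.1 dB

Apply inverse-square spreading to bring every level to the receiver, then sum 10^(L/10).
vacuum pump: 77 − 20·log₁₀(41.5/4.6) = 77 − 19.11 = 57.89 dB.
chiller: 81 − 20·log₁₀(13.1/1.4) = 81 − 19.42 = 61.58 dB.
Σ 10^(L/10) = 2.054e+06 → L_total = 10·log₁₀(2.054e+06) = 63.13 dB.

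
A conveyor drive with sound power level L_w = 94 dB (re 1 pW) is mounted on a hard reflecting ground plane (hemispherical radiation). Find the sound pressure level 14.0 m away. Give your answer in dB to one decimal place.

L_p = L_w − 10·log₁₀(2π·r²) with r = 14.0 m.
2π·r² = 1232 m², 10·log₁₀ of that is 30.904 dB.
L_p = 94 − 30.904 = 63.10 dB.

63.1 dB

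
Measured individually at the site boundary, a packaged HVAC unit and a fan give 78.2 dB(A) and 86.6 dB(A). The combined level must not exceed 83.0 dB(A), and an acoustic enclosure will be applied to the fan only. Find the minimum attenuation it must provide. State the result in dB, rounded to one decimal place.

Everything except the fan sums to 10^(78.2/10) = 6.607e+07 in linear terms, 78.20 dB(A).
To meet 83.0 dB(A) overall, the treated fan may contribute at most 10^(83.0/10) − 6.607e+07 = 1.335e+08, i.e. 81.25 dB(A).
So the fan must be reduced from 86.6 to 81.25 dB(A): IL = 5.35 dB.

5.3 dB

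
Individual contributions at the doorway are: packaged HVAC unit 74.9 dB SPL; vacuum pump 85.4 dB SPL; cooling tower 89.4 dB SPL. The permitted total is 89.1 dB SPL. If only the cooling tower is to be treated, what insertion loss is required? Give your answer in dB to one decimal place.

The untreated sources together contribute 10^(74.9/10) + 10^(85.4/10) = 3.776e+08, i.e. 85.77 dB SPL.
To meet 89.1 dB SPL overall, the treated cooling tower may contribute at most 10^(89.1/10) − 3.776e+08 = 4.352e+08, i.e. 86.39 dB SPL.
So the cooling tower must be reduced from 89.4 to 86.39 dB SPL: IL = 3.01 dB.

3.0 dB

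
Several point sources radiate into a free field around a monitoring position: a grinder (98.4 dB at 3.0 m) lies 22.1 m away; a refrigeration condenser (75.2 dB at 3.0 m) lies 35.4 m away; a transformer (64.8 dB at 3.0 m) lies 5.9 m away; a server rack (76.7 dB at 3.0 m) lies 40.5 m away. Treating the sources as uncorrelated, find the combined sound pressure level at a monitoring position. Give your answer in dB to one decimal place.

81.1 dB

Propagate each source to the receiver with L = L_ref − 20·log₁₀(r/r_ref), then add intensities.
grinder: 98.4 − 20·log₁₀(22.1/3.0) = 98.4 − 17.35 = 81.05 dB.
refrigeration condenser: 75.2 − 20·log₁₀(35.4/3.0) = 75.2 − 21.44 = 53.76 dB.
transformer: 64.8 − 20·log₁₀(5.9/3.0) = 64.8 − 5.87 = 58.93 dB.
server rack: 76.7 − 20·log₁₀(40.5/3.0) = 76.7 − 22.61 = 54.09 dB.
Σ 10^(L/10) = 1.288e+08 → L_total = 10·log₁₀(1.288e+08) = 81.10 dB.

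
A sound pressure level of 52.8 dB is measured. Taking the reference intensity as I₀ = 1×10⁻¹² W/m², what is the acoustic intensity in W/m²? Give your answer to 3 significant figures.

L = 10·log₁₀(I/I₀) ⇒ I = I₀·10^(L/10) = 10⁻¹² × 10^5.28.

1.91e-07 W/m²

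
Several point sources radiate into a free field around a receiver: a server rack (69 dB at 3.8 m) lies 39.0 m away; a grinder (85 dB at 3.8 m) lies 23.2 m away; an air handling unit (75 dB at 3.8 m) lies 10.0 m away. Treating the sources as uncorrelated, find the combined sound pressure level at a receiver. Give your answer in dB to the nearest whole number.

71 dB

First find each source's level at the receiver (point-source: −20·log₁₀(r/r_ref)), then combine on an intensity basis.
server rack: 69 − 20·log₁₀(39.0/3.8) = 69 − 20.23 = 48.77 dB.
grinder: 85 − 20·log₁₀(23.2/3.8) = 85 − 15.71 = 69.29 dB.
air handling unit: 75 − 20·log₁₀(10.0/3.8) = 75 − 8.40 = 66.60 dB.
Σ 10^(L/10) = 1.313e+07 → L_total = 10·log₁₀(1.313e+07) = 71.18 dB.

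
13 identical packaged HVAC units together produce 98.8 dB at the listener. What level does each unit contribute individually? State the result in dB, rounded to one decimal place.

87.7 dB

13 equal contributions raise the level by 10·log₁₀ 13 = 11.139 dB, so each unit alone gives 98.8 − 11.139.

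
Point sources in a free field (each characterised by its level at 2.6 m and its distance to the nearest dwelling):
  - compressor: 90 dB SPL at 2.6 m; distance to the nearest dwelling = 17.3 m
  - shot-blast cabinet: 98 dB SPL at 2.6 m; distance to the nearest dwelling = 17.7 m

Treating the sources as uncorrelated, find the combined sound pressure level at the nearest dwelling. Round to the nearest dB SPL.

82 dB SPL

Propagate each source to the receiver with L = L_ref − 20·log₁₀(r/r_ref), then add intensities.
compressor: 90 − 20·log₁₀(17.3/2.6) = 90 − 16.46 = 73.54 dB SPL.
shot-blast cabinet: 98 − 20·log₁₀(17.7/2.6) = 98 − 16.66 = 81.34 dB SPL.
Σ 10^(L/10) = 1.587e+08 → L_total = 10·log₁₀(1.587e+08) = 82.01 dB SPL.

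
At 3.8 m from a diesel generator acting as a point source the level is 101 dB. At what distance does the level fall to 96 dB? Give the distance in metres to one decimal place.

6.8 m

Point-source spreading drops the level by 20·log₁₀(r₂/r₁); inverting, r₂/r₁ = 10^(ΔL/20).
r₂ = 3.8·10^((101−96)/20) = 3.8·10^(5.0/20) = 6.76 m.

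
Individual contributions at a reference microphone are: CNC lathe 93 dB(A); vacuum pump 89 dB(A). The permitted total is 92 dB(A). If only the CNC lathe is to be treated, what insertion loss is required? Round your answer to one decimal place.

The untreated sources together contribute 10^(89/10) = 7.943e+08, i.e. 89.00 dB(A).
The limit corresponds to 10^(92/10) = 1.585e+09; subtracting the fixed part leaves 7.906e+08 for the CNC lathe, i.e. 88.98 dB(A).
Required insertion loss = 93 − 88.98 = 4.02 dB.

4.0 dB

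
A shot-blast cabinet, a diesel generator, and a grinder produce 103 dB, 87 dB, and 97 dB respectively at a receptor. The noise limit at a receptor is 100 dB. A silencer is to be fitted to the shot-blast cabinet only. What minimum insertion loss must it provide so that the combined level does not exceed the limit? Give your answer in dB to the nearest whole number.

Everything except the shot-blast cabinet sums to 10^(87/10) + 10^(97/10) = 5.513e+09 in linear terms, 97.41 dB.
To meet 100 dB overall, the treated shot-blast cabinet may contribute at most 10^(100/10) − 5.513e+09 = 4.487e+09, i.e. 96.52 dB.
Required insertion loss = 103 − 96.52 = 6.48 dB.

6 dB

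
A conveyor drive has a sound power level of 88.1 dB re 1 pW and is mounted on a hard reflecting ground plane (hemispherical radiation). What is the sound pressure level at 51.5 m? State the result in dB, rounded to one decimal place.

45.9 dB

L_p = L_w − 10·log₁₀(2π·r²) with r = 51.5 m.
2π·r² = 1.666e+04 m², 10·log₁₀ of that is 42.218 dB.
L_p = 88.1 − 42.218 = 45.88 dB.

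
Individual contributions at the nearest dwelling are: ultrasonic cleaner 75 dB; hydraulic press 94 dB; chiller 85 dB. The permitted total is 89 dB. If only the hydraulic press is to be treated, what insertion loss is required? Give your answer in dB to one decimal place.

7.5 dB

Everything except the hydraulic press sums to 10^(75/10) + 10^(85/10) = 3.479e+08 in linear terms, 85.41 dB.
To meet 89 dB overall, the treated hydraulic press may contribute at most 10^(89/10) − 3.479e+08 = 4.465e+08, i.e. 86.50 dB.
So the hydraulic press must be reduced from 94 to 86.50 dB: IL = 7.50 dB.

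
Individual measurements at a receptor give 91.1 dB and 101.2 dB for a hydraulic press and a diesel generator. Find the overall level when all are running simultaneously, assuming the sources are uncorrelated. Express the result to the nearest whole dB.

For uncorrelated sources the intensities add, so convert each level to linear form, sum, and take 10·log₁₀ of the total.
Σ 10^(L/10) = 10^(91.1/10) + 10^(101.2/10) = 1.447e+10.
L_total = 10·log₁₀(1.447e+10) = 101.60 dB.

102 dB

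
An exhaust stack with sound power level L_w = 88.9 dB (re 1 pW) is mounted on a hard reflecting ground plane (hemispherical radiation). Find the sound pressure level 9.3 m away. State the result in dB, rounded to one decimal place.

The power spreads over a hemisphere of area 2π·r², so L_p = L_w − 10·log₁₀(2π·r²).
2π·r² = 543.4 m², 10·log₁₀ of that is 27.351 dB.
L_p = 88.9 − 27.351 = 61.55 dB.

61.5 dB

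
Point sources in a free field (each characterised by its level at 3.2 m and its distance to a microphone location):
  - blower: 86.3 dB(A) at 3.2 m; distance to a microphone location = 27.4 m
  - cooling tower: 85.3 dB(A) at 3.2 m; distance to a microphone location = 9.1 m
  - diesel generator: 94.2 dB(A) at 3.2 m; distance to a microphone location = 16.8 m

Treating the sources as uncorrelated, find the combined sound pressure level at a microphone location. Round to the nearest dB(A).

82 dB(A)

Apply inverse-square spreading to bring every level to the receiver, then sum 10^(L/10).
blower: 86.3 − 20·log₁₀(27.4/3.2) = 86.3 − 18.65 = 67.65 dB(A).
cooling tower: 85.3 − 20·log₁₀(9.1/3.2) = 85.3 − 9.08 = 76.22 dB(A).
diesel generator: 94.2 − 20·log₁₀(16.8/3.2) = 94.2 − 14.40 = 79.80 dB(A).
Σ 10^(L/10) = 1.431e+08 → L_total = 10·log₁₀(1.431e+08) = 81.56 dB(A).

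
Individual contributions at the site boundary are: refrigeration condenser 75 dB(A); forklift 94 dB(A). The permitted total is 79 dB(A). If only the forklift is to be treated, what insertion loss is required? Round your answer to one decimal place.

Fixed contribution from the other source: Σ 10^(L/10) = 10^(75/10) = 3.162e+07 (75.00 dB(A)).
The limit corresponds to 10^(79/10) = 7.943e+07; subtracting the fixed part leaves 4.781e+07 for the forklift, i.e. 76.80 dB(A).
So the forklift must be reduced from 94 to 76.80 dB(A): IL = 17.20 dB.

17.2 dB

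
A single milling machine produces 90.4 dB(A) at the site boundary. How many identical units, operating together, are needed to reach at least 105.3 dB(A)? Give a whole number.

31

Need L₁ + 10·log₁₀ N ≥ 105.3, i.e. log₁₀ N ≥ 1.49.
N ≥ 10^(14.9/10) = 30.903, so N = 31.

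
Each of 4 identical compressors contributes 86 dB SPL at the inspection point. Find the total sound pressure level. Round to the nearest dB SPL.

92 dB SPL

L_total = L₁ + 10·log₁₀ N for N identical incoherent sources.
L_total = 86 + 10·log₁₀(4) = 86 + 6.021 = 92.02 dB SPL.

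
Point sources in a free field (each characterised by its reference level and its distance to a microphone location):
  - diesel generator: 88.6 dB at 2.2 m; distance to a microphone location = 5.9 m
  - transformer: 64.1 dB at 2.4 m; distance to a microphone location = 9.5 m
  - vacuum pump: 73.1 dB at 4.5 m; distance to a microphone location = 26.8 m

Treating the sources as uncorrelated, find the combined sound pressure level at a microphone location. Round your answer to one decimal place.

First find each source's level at the receiver (point-source: −20·log₁₀(r/r_ref)), then combine on an intensity basis.
diesel generator: 88.6 − 20·log₁₀(5.9/2.2) = 88.6 − 8.57 = 80.03 dB.
transformer: 64.1 − 20·log₁₀(9.5/2.4) = 64.1 − 11.95 = 52.15 dB.
vacuum pump: 73.1 − 20·log₁₀(26.8/4.5) = 73.1 − 15.50 = 57.60 dB.
Σ 10^(L/10) = 1.015e+08 → L_total = 10·log₁₀(1.015e+08) = 80.06 dB.

80.1 dB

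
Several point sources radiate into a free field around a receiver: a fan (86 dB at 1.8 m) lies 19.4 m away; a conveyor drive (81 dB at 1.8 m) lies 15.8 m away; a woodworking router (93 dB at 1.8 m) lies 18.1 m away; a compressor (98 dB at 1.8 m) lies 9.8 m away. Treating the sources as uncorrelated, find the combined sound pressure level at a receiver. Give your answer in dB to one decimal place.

83.8 dB

Propagate each source to the receiver with L = L_ref − 20·log₁₀(r/r_ref), then add intensities.
fan: 86 − 20·log₁₀(19.4/1.8) = 86 − 20.65 = 65.35 dB.
conveyor drive: 81 − 20·log₁₀(15.8/1.8) = 81 − 18.87 = 62.13 dB.
woodworking router: 93 − 20·log₁₀(18.1/1.8) = 93 − 20.05 = 72.95 dB.
compressor: 98 − 20·log₁₀(9.8/1.8) = 98 − 14.72 = 83.28 dB.
Σ 10^(L/10) = 2.377e+08 → L_total = 10·log₁₀(2.377e+08) = 83.76 dB.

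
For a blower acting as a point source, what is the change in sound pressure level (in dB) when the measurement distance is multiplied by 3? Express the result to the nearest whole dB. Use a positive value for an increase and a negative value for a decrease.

-10 dB

Point-source spreading: ΔL = −20·log₁₀(r₂/r₁).
ΔL = −20·log₁₀(3) = -9.54 dB.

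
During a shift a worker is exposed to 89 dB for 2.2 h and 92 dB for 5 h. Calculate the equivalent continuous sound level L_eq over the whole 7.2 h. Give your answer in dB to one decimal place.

The energy average is taken in the linear domain: L_eq = 10·log₁₀[(Σ tᵢ·10^(Lᵢ/10))/T], T = 7.2 h.
Σ tᵢ·10^(Lᵢ/10) = 2.2·10^(89/10) + 5·10^(92/10) = 9.672e+09.
L_eq = 10·log₁₀(9.672e+09/7.2) = 91.28 dB.

91.3 dB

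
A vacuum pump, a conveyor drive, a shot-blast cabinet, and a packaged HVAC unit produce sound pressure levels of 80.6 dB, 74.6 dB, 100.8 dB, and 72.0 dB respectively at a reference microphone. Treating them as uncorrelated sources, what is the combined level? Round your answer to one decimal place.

Incoherent sources combine by intensity addition: L_total = 10·log₁₀(Σ 10^(L_i/10)).
Σ 10^(L/10) = 10^(80.6/10) + 10^(74.6/10) + 10^(100.8/10) + 10^(72.0/10) = 1.218e+10.
L_total = 10·log₁₀(1.218e+10) = 100.86 dB.

100.9 dB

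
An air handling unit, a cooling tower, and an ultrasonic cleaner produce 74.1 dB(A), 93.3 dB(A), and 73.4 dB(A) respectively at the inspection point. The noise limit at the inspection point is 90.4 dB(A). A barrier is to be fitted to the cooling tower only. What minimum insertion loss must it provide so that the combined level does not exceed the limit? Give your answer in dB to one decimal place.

Everything except the cooling tower sums to 10^(74.1/10) + 10^(73.4/10) = 4.758e+07 in linear terms, 76.77 dB(A).
To meet 90.4 dB(A) overall, the treated cooling tower may contribute at most 10^(90.4/10) − 4.758e+07 = 1.049e+09, i.e. 90.21 dB(A).
So the cooling tower must be reduced from 93.3 to 90.21 dB(A): IL = 3.09 dB.

3.1 dB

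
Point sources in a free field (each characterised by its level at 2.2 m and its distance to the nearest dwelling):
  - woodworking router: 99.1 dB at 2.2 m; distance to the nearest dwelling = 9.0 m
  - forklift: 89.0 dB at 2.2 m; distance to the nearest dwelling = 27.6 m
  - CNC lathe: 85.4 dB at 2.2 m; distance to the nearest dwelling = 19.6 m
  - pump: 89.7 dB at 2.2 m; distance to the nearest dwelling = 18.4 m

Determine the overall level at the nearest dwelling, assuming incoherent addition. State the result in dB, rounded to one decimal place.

87.1 dB

First find each source's level at the receiver (point-source: −20·log₁₀(r/r_ref)), then combine on an intensity basis.
woodworking router: 99.1 − 20·log₁₀(9.0/2.2) = 99.1 − 12.24 = 86.86 dB.
forklift: 89.0 − 20·log₁₀(27.6/2.2) = 89.0 − 21.97 = 67.03 dB.
CNC lathe: 85.4 − 20·log₁₀(19.6/2.2) = 85.4 − 19.00 = 66.40 dB.
pump: 89.7 − 20·log₁₀(18.4/2.2) = 89.7 − 18.45 = 71.25 dB.
Σ 10^(L/10) = 5.084e+08 → L_total = 10·log₁₀(5.084e+08) = 87.06 dB.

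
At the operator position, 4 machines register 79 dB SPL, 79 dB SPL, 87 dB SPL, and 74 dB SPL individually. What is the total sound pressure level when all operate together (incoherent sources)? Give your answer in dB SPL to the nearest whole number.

For uncorrelated sources the intensities add, so convert each level to linear form, sum, and take 10·log₁₀ of the total.
Σ 10^(L/10) = 10^(79/10) + 10^(79/10) + 10^(87/10) + 10^(74/10) = 6.852e+08.
L_total = 10·log₁₀(6.852e+08) = 88.36 dB SPL.

88 dB SPL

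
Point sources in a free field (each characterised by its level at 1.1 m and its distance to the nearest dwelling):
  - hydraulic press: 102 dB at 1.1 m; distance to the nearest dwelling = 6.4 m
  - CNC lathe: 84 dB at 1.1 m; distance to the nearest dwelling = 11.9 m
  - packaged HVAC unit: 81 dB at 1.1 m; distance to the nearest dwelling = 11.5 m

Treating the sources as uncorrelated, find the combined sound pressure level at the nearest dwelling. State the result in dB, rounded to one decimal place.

Apply inverse-square spreading to bring every level to the receiver, then sum 10^(L/10).
hydraulic press: 102 − 20·log₁₀(6.4/1.1) = 102 − 15.30 = 86.70 dB.
CNC lathe: 84 − 20·log₁₀(11.9/1.1) = 84 − 20.68 = 63.32 dB.
packaged HVAC unit: 81 − 20·log₁₀(11.5/1.1) = 81 − 20.39 = 60.61 dB.
Σ 10^(L/10) = 4.715e+08 → L_total = 10·log₁₀(4.715e+08) = 86.73 dB.

86.7 dB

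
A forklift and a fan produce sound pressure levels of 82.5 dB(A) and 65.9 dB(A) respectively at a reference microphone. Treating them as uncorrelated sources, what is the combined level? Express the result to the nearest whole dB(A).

For uncorrelated sources the intensities add, so convert each level to linear form, sum, and take 10·log₁₀ of the total.
Σ 10^(L/10) = 10^(82.5/10) + 10^(65.9/10) = 1.817e+08.
L_total = 10·log₁₀(1.817e+08) = 82.59 dB(A).

83 dB(A)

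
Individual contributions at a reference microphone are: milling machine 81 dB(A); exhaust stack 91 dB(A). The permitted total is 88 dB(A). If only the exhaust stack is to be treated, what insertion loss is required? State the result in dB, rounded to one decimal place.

4.0 dB

Everything except the exhaust stack sums to 10^(81/10) = 1.259e+08 in linear terms, 81.00 dB(A).
The limit corresponds to 10^(88/10) = 6.310e+08; subtracting the fixed part leaves 5.051e+08 for the exhaust stack, i.e. 87.03 dB(A).
Required insertion loss = 91 − 87.03 = 3.97 dB.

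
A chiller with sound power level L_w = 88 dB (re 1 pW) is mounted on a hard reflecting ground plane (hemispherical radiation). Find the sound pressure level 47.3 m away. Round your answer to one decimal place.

46.5 dB

L_p = L_w − 10·log₁₀(2π·r²) with r = 47.3 m.
2π·r² = 1.406e+04 m², 10·log₁₀ of that is 41.479 dB.
L_p = 88 − 41.479 = 46.52 dB.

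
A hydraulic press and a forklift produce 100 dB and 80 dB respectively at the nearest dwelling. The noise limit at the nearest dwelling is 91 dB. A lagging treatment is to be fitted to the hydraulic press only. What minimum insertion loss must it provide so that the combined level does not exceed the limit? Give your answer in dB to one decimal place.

Everything except the hydraulic press sums to 10^(80/10) = 1.000e+08 in linear terms, 80.00 dB.
The limit corresponds to 10^(91/10) = 1.259e+09; subtracting the fixed part leaves 1.159e+09 for the hydraulic press, i.e. 90.64 dB.
Required insertion loss = 100 − 90.64 = 9.36 dB.

9.4 dB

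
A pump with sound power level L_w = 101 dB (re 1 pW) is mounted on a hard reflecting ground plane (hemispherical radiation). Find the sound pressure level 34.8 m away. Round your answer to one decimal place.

The power spreads over a hemisphere of area 2π·r², so L_p = L_w − 10·log₁₀(2π·r²).
2π·r² = 7609 m², 10·log₁₀ of that is 38.813 dB.
L_p = 101 − 38.813 = 62.19 dB.

62.2 dB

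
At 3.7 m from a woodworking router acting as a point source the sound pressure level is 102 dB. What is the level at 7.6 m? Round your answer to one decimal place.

Point-source attenuation: ΔL = 20·log₁₀(r₂/r₁) = 20·log₁₀(7.6/3.7) = 6.252 dB.
L₂ = 102 − 20·log₁₀(7.6/3.7) = 102 − 6.252 = 95.75 dB.

95.7 dB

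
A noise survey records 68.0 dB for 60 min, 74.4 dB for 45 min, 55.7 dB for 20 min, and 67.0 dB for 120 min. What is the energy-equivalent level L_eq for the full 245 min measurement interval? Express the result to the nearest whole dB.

70 dB

Weight each interval's intensity by its duration and average over T = 245 min:
Σ tᵢ·10^(Lᵢ/10) = 60·10^(68.0/10) + 45·10^(74.4/10) + 20·10^(55.7/10) + 120·10^(67.0/10) = 2.227e+09.
L_eq = 10·log₁₀(2.227e+09/245) = 69.59 dB.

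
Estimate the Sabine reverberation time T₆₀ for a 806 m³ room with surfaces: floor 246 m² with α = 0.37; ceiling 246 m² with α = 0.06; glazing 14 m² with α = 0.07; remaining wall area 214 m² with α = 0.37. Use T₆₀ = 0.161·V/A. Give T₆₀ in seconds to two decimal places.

Summing Sᵢαᵢ: 246·0.37 + 246·0.06 + 14·0.07 + 214·0.37 = 185.94 m².
T₆₀ = 0.161 × 806 / 185.94 = 0.698 s.

0.70 s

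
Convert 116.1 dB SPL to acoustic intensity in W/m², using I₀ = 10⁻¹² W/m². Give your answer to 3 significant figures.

0.407 W/m²

L = 10·log₁₀(I/I₀) ⇒ I = I₀·10^(L/10) = 10⁻¹² × 10^11.61.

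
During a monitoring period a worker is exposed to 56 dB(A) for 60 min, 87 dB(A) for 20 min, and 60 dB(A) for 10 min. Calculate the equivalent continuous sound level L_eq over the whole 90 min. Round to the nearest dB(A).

80 dB(A)

L_eq = 10·log₁₀[(1/T)·Σ tᵢ·10^(Lᵢ/10)] with T = 90 min.
Σ tᵢ·10^(Lᵢ/10) = 60·10^(56/10) + 20·10^(87/10) + 10·10^(60/10) = 1.006e+10.
L_eq = 10·log₁₀(1.006e+10/90) = 80.48 dB(A).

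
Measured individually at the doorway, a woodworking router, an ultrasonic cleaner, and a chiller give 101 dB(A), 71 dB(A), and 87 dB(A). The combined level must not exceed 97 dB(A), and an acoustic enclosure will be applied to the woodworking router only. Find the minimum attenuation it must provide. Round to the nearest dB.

Everything except the woodworking router sums to 10^(71/10) + 10^(87/10) = 5.138e+08 in linear terms, 87.11 dB(A).
The limit corresponds to 10^(97/10) = 5.012e+09; subtracting the fixed part leaves 4.498e+09 for the woodworking router, i.e. 96.53 dB(A).
So the woodworking router must be reduced from 101 to 96.53 dB(A): IL = 4.47 dB.

4 dB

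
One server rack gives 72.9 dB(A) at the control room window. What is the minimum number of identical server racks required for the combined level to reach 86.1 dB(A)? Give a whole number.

Need L₁ + 10·log₁₀ N ≥ 86.1, i.e. log₁₀ N ≥ 1.32.
N ≥ 10^(13.2/10) = 20.893, so N = 21.

21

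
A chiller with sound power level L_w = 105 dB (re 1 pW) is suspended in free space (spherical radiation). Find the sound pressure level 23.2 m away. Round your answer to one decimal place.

Free-field spherical radiation: L_p = L_w − 10·log₁₀(4π·r²), r = 23.2 m.
4π·r² = 6764 m², 10·log₁₀ of that is 38.302 dB.
L_p = 105 − 38.302 = 66.70 dB.

66.7 dB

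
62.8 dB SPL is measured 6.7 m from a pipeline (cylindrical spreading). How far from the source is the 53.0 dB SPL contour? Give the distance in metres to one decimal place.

64.0 m

For a line source L₁ − L₂ = 10·log₁₀(r₂/r₁), so r₂ = r₁·10^((L₁−L₂)/10).
r₂ = 6.7·10^((62.8−53.0)/10) = 6.7·10^(9.8/10) = 63.98 m.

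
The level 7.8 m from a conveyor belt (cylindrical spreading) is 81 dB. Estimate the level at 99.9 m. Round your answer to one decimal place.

Cylindrical spreading from a line source gives a 10·log₁₀(r₂/r₁) drop.
L₂ = 81 − 10·log₁₀(99.9/7.8) = 81 − 11.075 = 69.93 dB.

69.9 dB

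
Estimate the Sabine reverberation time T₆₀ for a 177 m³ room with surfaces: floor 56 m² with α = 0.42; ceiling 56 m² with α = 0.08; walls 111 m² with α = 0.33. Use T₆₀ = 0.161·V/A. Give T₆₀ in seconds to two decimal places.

0.44 s

Summing Sᵢαᵢ: 56·0.42 + 56·0.08 + 111·0.33 = 64.63 m².
T₆₀ = 0.161 × 177 / 64.63 = 0.441 s.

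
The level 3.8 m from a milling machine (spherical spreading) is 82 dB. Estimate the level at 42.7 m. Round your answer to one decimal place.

Point-source attenuation: ΔL = 20·log₁₀(r₂/r₁) = 20·log₁₀(42.7/3.8) = 21.013 dB.
L₂ = 82 − 20·log₁₀(42.7/3.8) = 82 − 21.013 = 60.99 dB.

61.0 dB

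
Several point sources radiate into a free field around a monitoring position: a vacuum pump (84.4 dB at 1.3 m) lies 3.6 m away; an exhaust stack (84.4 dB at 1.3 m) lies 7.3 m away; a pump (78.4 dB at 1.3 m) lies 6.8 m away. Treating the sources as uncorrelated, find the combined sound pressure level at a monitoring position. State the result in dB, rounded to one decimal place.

76.7 dB

First find each source's level at the receiver (point-source: −20·log₁₀(r/r_ref)), then combine on an intensity basis.
vacuum pump: 84.4 − 20·log₁₀(3.6/1.3) = 84.4 − 8.85 = 75.55 dB.
exhaust stack: 84.4 − 20·log₁₀(7.3/1.3) = 84.4 − 14.99 = 69.41 dB.
pump: 78.4 − 20·log₁₀(6.8/1.3) = 78.4 − 14.37 = 64.03 dB.
Σ 10^(L/10) = 4.718e+07 → L_total = 10·log₁₀(4.718e+07) = 76.74 dB.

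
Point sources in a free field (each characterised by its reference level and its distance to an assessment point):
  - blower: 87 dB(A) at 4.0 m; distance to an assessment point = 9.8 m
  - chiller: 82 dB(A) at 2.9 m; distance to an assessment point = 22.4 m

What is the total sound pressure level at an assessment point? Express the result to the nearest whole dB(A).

First find each source's level at the receiver (point-source: −20·log₁₀(r/r_ref)), then combine on an intensity basis.
blower: 87 − 20·log₁₀(9.8/4.0) = 87 − 7.78 = 79.22 dB(A).
chiller: 82 − 20·log₁₀(22.4/2.9) = 82 − 17.76 = 64.24 dB(A).
Σ 10^(L/10) = 8.615e+07 → L_total = 10·log₁₀(8.615e+07) = 79.35 dB(A).

79 dB(A)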